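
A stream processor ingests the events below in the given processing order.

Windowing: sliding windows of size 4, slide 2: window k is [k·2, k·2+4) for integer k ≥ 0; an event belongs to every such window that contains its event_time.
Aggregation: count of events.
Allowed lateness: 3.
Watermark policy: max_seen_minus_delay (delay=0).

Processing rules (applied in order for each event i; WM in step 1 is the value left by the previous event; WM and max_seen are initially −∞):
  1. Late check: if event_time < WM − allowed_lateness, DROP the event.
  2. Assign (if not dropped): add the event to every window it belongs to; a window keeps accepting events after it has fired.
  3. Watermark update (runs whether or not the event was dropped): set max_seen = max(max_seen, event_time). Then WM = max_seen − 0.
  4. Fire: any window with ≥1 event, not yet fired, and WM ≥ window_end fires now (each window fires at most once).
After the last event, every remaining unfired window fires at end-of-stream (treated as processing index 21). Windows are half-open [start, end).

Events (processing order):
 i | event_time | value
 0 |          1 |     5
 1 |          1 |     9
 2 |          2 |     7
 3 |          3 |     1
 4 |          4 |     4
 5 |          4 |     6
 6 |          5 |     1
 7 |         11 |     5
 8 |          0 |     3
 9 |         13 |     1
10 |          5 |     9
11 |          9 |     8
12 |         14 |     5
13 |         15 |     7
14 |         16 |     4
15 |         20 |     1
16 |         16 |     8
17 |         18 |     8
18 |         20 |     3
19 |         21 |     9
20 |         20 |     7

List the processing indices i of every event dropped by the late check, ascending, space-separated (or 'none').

8 10 11 16

i=0 t=1 v=5: → [0,4); WM=1
i=1 t=1 v=9: → [0,4); WM=1
i=2 t=2 v=7: → [2,6),[0,4); WM=2
i=3 t=3 v=1: → [2,6),[0,4); WM=3
i=4 t=4 v=4: → [4,8),[2,6); WM=4; [0,4) fires=4
i=5 t=4 v=6: → [4,8),[2,6); WM=4
i=6 t=5 v=1: → [4,8),[2,6); WM=5
i=7 t=11 v=5: → [10,14),[8,12); WM=11; [2,6) fires=5 [4,8) fires=3
i=8 t=0 v=3: DROP (t<11-3); WM=11
i=9 t=13 v=1: → [12,16),[10,14); WM=13; [8,12) fires=1
i=10 t=5 v=9: DROP (t<13-3); WM=13
i=11 t=9 v=8: DROP (t<13-3); WM=13
i=12 t=14 v=5: → [14,18),[12,16); WM=14; [10,14) fires=2
i=13 t=15 v=7: → [14,18),[12,16); WM=15
i=14 t=16 v=4: → [16,20),[14,18); WM=16; [12,16) fires=3
i=15 t=20 v=1: → [20,24),[18,22); WM=20; [14,18) fires=3 [16,20) fires=1
i=16 t=16 v=8: DROP (t<20-3); WM=20
i=17 t=18 v=8: → [18,22),[16,20); WM=20
i=18 t=20 v=3: → [20,24),[18,22); WM=20
i=19 t=21 v=9: → [20,24),[18,22); WM=21
i=20 t=20 v=7: → [20,24),[18,22); WM=21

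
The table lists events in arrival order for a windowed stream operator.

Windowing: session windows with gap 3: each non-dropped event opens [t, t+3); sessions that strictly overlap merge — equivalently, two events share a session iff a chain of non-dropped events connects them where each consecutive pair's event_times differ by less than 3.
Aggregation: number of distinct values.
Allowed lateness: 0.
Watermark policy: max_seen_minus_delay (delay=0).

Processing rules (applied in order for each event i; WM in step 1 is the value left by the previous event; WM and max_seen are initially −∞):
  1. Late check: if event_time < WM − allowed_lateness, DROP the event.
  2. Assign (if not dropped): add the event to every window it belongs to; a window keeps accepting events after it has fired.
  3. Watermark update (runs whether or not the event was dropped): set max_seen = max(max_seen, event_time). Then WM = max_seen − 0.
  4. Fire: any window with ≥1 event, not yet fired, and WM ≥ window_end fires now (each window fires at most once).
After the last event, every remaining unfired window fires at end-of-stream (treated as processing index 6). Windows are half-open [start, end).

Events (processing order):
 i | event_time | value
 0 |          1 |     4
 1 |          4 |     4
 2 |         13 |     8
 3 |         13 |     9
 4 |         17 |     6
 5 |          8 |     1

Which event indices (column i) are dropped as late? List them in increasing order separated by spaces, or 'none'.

5

i=0 t=1 v=4: → [1,4); WM=1
i=1 t=4 v=4: → [4,7); WM=4
i=2 t=13 v=8: → [13,16); WM=13
i=3 t=13 v=9: → [13,16); WM=13
i=4 t=17 v=6: → [17,20); WM=17
i=5 t=8 v=1: DROP (t<17-0); WM=17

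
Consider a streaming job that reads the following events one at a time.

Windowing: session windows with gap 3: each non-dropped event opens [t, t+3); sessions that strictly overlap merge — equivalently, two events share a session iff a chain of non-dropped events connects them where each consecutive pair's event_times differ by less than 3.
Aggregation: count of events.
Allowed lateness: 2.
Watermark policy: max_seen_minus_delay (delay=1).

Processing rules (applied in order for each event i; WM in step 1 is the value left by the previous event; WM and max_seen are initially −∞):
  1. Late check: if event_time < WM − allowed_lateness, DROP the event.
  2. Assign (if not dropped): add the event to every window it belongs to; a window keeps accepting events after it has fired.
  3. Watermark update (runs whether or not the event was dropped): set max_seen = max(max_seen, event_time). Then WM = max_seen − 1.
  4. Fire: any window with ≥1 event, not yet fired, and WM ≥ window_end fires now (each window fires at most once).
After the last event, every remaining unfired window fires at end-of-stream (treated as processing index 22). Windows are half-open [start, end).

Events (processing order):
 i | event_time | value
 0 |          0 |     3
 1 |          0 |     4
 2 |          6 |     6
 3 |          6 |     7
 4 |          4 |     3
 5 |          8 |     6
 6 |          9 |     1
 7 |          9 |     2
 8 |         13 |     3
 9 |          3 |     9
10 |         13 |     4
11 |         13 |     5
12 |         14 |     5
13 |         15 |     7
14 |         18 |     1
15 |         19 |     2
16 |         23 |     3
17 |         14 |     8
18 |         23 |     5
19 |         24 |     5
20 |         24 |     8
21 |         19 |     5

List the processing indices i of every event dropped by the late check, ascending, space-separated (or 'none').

i=0 t=0 v=3: → [0,3); WM=-1
i=1 t=0 v=4: → [0,3); WM=-1
i=2 t=6 v=6: → [6,9); WM=5
i=3 t=6 v=7: → [6,9); WM=5
i=4 t=4 v=3: → [4,9); WM=5
i=5 t=8 v=6: → [4,11); WM=7
i=6 t=9 v=1: → [4,12); WM=8
i=7 t=9 v=2: → [4,12); WM=8
i=8 t=13 v=3: → [13,16); WM=12
i=9 t=3 v=9: DROP (t<12-2); WM=12
i=10 t=13 v=4: → [13,16); WM=12
i=11 t=13 v=5: → [13,16); WM=12
i=12 t=14 v=5: → [13,17); WM=13
i=13 t=15 v=7: → [13,18); WM=14
i=14 t=18 v=1: → [18,21); WM=17
i=15 t=19 v=2: → [18,22); WM=18
i=16 t=23 v=3: → [23,26); WM=22
i=17 t=14 v=8: DROP (t<22-2); WM=22
i=18 t=23 v=5: → [23,26); WM=22
i=19 t=24 v=5: → [23,27); WM=23
i=20 t=24 v=8: → [23,27); WM=23
i=21 t=19 v=5: DROP (t<23-2); WM=23

9 17 21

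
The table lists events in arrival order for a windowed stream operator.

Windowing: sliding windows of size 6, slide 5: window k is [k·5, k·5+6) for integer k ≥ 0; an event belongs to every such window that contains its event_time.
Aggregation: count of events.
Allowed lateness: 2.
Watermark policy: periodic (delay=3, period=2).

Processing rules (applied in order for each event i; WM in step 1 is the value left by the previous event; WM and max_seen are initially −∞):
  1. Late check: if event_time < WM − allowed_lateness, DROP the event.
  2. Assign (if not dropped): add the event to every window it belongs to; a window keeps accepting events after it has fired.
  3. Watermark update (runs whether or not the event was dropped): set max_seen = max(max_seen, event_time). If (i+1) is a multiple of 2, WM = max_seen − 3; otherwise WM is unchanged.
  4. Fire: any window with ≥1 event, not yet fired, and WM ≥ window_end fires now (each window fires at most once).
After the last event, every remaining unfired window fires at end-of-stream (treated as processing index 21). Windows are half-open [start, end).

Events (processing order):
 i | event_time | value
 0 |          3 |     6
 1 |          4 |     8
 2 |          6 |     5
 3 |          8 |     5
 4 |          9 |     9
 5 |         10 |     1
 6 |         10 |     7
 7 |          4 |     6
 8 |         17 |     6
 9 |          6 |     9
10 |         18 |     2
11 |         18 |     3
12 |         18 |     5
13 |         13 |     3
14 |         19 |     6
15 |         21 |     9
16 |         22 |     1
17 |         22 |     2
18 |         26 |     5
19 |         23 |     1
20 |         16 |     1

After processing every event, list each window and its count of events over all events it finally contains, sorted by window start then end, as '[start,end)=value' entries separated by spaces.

[0,6)=2 [5,11)=6 [10,16)=3 [15,21)=5 [20,26)=4 [25,31)=1

i=0 t=3 v=6: → [0,6); WM=−∞
i=1 t=4 v=8: → [0,6); WM=1
i=2 t=6 v=5: → [5,11); WM=1
i=3 t=8 v=5: → [5,11); WM=5
i=4 t=9 v=9: → [5,11); WM=5
i=5 t=10 v=1: → [10,16),[5,11); WM=7; [0,6) fires=2
i=6 t=10 v=7: → [10,16),[5,11); WM=7
i=7 t=4 v=6: DROP (t<7-2); WM=7
i=8 t=17 v=6: → [15,21); WM=7
i=9 t=6 v=9: → [5,11); WM=14; [5,11) fires=6
i=10 t=18 v=2: → [15,21); WM=14
i=11 t=18 v=3: → [15,21); WM=15
i=12 t=18 v=5: → [15,21); WM=15
i=13 t=13 v=3: → [10,16); WM=15
i=14 t=19 v=6: → [15,21); WM=15
i=15 t=21 v=9: → [20,26); WM=18; [10,16) fires=3
i=16 t=22 v=1: → [20,26); WM=18
i=17 t=22 v=2: → [20,26); WM=19
i=18 t=26 v=5: → [25,31); WM=19
i=19 t=23 v=1: → [20,26); WM=23; [15,21) fires=5
i=20 t=16 v=1: DROP (t<23-2); WM=23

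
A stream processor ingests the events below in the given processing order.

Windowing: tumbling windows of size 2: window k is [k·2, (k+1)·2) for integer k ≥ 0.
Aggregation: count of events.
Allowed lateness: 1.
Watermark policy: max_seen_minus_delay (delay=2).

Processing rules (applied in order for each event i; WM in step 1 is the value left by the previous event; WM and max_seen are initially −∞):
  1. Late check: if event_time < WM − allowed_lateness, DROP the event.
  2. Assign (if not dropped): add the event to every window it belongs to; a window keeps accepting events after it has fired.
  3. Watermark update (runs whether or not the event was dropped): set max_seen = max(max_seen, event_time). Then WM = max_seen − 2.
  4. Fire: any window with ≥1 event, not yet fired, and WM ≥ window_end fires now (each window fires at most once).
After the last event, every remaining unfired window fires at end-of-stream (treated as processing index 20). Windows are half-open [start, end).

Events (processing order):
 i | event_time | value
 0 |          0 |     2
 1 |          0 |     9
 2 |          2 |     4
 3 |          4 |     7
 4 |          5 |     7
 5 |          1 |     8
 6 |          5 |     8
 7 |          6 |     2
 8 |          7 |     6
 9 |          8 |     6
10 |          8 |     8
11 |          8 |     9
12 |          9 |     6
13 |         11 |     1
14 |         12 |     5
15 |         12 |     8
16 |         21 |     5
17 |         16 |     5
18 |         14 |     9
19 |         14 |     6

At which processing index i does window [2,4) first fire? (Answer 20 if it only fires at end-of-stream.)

7

i=0 t=0 v=2: → [0,2); WM=-2
i=1 t=0 v=9: → [0,2); WM=-2
i=2 t=2 v=4: → [2,4); WM=0
i=3 t=4 v=7: → [4,6); WM=2; [0,2) fires=2
i=4 t=5 v=7: → [4,6); WM=3
i=5 t=1 v=8: DROP (t<3-1); WM=3
i=6 t=5 v=8: → [4,6); WM=3
i=7 t=6 v=2: → [6,8); WM=4; [2,4) fires=1
i=8 t=7 v=6: → [6,8); WM=5
i=9 t=8 v=6: → [8,10); WM=6; [4,6) fires=3
i=10 t=8 v=8: → [8,10); WM=6
i=11 t=8 v=9: → [8,10); WM=6
i=12 t=9 v=6: → [8,10); WM=7
i=13 t=11 v=1: → [10,12); WM=9; [6,8) fires=2
i=14 t=12 v=5: → [12,14); WM=10; [8,10) fires=4
i=15 t=12 v=8: → [12,14); WM=10
i=16 t=21 v=5: → [20,22); WM=19; [10,12) fires=1 [12,14) fires=2
i=17 t=16 v=5: DROP (t<19-1); WM=19
i=18 t=14 v=9: DROP (t<19-1); WM=19
i=19 t=14 v=6: DROP (t<19-1); WM=19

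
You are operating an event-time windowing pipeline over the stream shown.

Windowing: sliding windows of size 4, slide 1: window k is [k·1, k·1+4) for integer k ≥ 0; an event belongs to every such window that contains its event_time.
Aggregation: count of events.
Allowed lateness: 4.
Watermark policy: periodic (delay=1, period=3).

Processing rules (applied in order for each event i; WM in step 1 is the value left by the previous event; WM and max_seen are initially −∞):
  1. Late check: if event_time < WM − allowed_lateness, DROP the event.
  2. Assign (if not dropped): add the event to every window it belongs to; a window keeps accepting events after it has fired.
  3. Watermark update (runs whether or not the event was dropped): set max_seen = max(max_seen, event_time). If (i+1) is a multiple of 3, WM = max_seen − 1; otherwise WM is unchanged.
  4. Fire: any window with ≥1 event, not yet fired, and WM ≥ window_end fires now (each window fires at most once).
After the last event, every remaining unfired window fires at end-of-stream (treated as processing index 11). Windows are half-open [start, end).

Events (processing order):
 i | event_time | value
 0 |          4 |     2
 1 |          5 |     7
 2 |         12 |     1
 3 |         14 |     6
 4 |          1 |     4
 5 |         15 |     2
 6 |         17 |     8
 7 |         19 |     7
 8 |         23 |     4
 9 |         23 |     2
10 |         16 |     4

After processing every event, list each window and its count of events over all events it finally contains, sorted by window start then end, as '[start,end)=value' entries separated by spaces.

[1,5)=1 [2,6)=2 [3,7)=2 [4,8)=2 [5,9)=1 [9,13)=1 [10,14)=1 [11,15)=2 [12,16)=3 [13,17)=2 [14,18)=3 [15,19)=2 [16,20)=2 [17,21)=2 [18,22)=1 [19,23)=1 [20,24)=2 [21,25)=2 [22,26)=2 [23,27)=2

i=0 t=4 v=2: → [4,8),[3,7),[2,6),[1,5); WM=−∞
i=1 t=5 v=7: → [5,9),[4,8),[3,7),[2,6); WM=−∞
i=2 t=12 v=1: → [12,16),[11,15),[10,14),[9,13); WM=11; [1,5) fires=1 [2,6) fires=2 [3,7) fires=2 [4,8) fires=2 [5,9) fires=1
i=3 t=14 v=6: → [14,18),[13,17),[12,16),[11,15); WM=11
i=4 t=1 v=4: DROP (t<11-4); WM=11
i=5 t=15 v=2: → [15,19),[14,18),[13,17),[12,16); WM=14; [9,13) fires=1 [10,14) fires=1
i=6 t=17 v=8: → [17,21),[16,20),[15,19),[14,18); WM=14
i=7 t=19 v=7: → [19,23),[18,22),[17,21),[16,20); WM=14
i=8 t=23 v=4: → [23,27),[22,26),[21,25),[20,24); WM=22; [11,15) fires=2 [12,16) fires=3 [13,17) fires=2 [14,18) fires=3 [15,19) fires=2 [16,20) fires=2 [17,21) fires=2 [18,22) fires=1
i=9 t=23 v=2: → [23,27),[22,26),[21,25),[20,24); WM=22
i=10 t=16 v=4: DROP (t<22-4); WM=22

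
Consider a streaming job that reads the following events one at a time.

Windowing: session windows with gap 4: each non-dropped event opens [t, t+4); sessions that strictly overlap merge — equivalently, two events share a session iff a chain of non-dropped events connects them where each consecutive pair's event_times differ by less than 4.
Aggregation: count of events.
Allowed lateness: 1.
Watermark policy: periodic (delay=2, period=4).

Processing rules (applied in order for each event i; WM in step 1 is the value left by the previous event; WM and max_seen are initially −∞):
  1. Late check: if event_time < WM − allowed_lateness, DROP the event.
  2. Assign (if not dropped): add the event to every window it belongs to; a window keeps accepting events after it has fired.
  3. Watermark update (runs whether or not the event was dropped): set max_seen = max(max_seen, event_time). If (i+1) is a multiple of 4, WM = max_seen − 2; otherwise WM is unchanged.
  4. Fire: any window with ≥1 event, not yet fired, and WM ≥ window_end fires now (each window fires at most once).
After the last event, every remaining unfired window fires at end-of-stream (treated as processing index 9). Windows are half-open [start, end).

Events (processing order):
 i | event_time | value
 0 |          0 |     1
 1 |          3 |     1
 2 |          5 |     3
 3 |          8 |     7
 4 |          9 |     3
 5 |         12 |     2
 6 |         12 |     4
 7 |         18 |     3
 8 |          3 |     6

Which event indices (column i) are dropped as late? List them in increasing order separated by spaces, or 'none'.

8

i=0 t=0 v=1: → [0,4); WM=−∞
i=1 t=3 v=1: → [0,7); WM=−∞
i=2 t=5 v=3: → [0,9); WM=−∞
i=3 t=8 v=7: → [0,12); WM=6
i=4 t=9 v=3: → [0,13); WM=6
i=5 t=12 v=2: → [0,16); WM=6
i=6 t=12 v=4: → [0,16); WM=6
i=7 t=18 v=3: → [18,22); WM=16
i=8 t=3 v=6: DROP (t<16-1); WM=16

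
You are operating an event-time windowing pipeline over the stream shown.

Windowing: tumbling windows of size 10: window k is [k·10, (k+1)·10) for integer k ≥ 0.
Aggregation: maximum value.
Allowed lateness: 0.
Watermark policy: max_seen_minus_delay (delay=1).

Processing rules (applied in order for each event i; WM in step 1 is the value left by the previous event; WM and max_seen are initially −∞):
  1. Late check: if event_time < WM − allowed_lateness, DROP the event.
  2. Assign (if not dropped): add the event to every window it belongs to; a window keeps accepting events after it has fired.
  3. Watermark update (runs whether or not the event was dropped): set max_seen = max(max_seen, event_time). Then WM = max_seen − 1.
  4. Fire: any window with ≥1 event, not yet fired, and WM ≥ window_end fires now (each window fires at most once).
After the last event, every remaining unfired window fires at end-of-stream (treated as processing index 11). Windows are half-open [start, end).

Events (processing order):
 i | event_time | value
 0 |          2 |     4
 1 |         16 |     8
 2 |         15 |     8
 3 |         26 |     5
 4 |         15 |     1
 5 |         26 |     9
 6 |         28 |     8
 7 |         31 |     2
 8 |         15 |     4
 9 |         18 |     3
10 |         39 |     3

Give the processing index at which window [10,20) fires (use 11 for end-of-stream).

3

i=0 t=2 v=4: → [0,10); WM=1
i=1 t=16 v=8: → [10,20); WM=15; [0,10) fires=4
i=2 t=15 v=8: → [10,20); WM=15
i=3 t=26 v=5: → [20,30); WM=25; [10,20) fires=8
i=4 t=15 v=1: DROP (t<25-0); WM=25
i=5 t=26 v=9: → [20,30); WM=25
i=6 t=28 v=8: → [20,30); WM=27
i=7 t=31 v=2: → [30,40); WM=30; [20,30) fires=9
i=8 t=15 v=4: DROP (t<30-0); WM=30
i=9 t=18 v=3: DROP (t<30-0); WM=30
i=10 t=39 v=3: → [30,40); WM=38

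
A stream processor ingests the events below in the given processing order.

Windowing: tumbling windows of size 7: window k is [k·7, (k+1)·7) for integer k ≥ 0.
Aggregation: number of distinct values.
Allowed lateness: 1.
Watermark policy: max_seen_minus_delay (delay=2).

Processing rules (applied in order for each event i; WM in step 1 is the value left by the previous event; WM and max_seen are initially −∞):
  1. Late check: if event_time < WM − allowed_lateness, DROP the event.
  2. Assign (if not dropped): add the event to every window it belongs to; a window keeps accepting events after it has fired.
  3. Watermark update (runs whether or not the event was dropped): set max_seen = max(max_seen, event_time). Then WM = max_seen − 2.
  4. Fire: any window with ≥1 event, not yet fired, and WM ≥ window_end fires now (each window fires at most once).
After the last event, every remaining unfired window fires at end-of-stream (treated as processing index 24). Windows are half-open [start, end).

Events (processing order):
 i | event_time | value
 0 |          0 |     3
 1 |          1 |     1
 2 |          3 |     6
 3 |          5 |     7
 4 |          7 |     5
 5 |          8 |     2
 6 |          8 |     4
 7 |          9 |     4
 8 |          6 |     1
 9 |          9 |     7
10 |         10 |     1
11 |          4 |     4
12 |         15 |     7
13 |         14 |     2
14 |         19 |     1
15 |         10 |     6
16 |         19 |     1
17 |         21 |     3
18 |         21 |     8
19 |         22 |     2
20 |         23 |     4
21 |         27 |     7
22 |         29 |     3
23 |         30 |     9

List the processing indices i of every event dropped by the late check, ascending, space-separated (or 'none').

i=0 t=0 v=3: → [0,7); WM=-2
i=1 t=1 v=1: → [0,7); WM=-1
i=2 t=3 v=6: → [0,7); WM=1
i=3 t=5 v=7: → [0,7); WM=3
i=4 t=7 v=5: → [7,14); WM=5
i=5 t=8 v=2: → [7,14); WM=6
i=6 t=8 v=4: → [7,14); WM=6
i=7 t=9 v=4: → [7,14); WM=7; [0,7) fires=4
i=8 t=6 v=1: → [0,7); WM=7
i=9 t=9 v=7: → [7,14); WM=7
i=10 t=10 v=1: → [7,14); WM=8
i=11 t=4 v=4: DROP (t<8-1); WM=8
i=12 t=15 v=7: → [14,21); WM=13
i=13 t=14 v=2: → [14,21); WM=13
i=14 t=19 v=1: → [14,21); WM=17; [7,14) fires=5
i=15 t=10 v=6: DROP (t<17-1); WM=17
i=16 t=19 v=1: → [14,21); WM=17
i=17 t=21 v=3: → [21,28); WM=19
i=18 t=21 v=8: → [21,28); WM=19
i=19 t=22 v=2: → [21,28); WM=20
i=20 t=23 v=4: → [21,28); WM=21; [14,21) fires=3
i=21 t=27 v=7: → [21,28); WM=25
i=22 t=29 v=3: → [28,35); WM=27
i=23 t=30 v=9: → [28,35); WM=28; [21,28) fires=5

11 15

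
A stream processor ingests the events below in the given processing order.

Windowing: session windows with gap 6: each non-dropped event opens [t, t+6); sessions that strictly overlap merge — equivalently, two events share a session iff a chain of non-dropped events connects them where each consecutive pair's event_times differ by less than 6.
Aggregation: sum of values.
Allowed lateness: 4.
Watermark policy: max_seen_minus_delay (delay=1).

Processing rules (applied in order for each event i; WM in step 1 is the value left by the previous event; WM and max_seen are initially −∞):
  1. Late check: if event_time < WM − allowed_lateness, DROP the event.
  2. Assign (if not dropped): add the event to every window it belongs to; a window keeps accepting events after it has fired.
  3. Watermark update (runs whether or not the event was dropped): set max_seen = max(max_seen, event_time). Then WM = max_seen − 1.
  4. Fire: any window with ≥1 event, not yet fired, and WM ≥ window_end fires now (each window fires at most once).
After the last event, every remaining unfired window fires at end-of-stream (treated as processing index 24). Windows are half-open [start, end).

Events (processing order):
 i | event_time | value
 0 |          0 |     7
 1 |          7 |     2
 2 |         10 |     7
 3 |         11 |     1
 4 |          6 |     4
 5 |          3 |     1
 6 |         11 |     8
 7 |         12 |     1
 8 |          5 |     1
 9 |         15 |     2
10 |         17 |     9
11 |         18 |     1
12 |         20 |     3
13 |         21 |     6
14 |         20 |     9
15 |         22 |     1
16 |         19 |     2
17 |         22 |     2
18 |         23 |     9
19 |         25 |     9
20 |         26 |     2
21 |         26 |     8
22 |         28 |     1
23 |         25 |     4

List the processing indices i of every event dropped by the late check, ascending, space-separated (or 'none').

i=0 t=0 v=7: → [0,6); WM=-1
i=1 t=7 v=2: → [7,13); WM=6
i=2 t=10 v=7: → [7,16); WM=9
i=3 t=11 v=1: → [7,17); WM=10
i=4 t=6 v=4: → [6,17); WM=10
i=5 t=3 v=1: DROP (t<10-4); WM=10
i=6 t=11 v=8: → [6,17); WM=10
i=7 t=12 v=1: → [6,18); WM=11
i=8 t=5 v=1: DROP (t<11-4); WM=11
i=9 t=15 v=2: → [6,21); WM=14
i=10 t=17 v=9: → [6,23); WM=16
i=11 t=18 v=1: → [6,24); WM=17
i=12 t=20 v=3: → [6,26); WM=19
i=13 t=21 v=6: → [6,27); WM=20
i=14 t=20 v=9: → [6,27); WM=20
i=15 t=22 v=1: → [6,28); WM=21
i=16 t=19 v=2: → [6,28); WM=21
i=17 t=22 v=2: → [6,28); WM=21
i=18 t=23 v=9: → [6,29); WM=22
i=19 t=25 v=9: → [6,31); WM=24
i=20 t=26 v=2: → [6,32); WM=25
i=21 t=26 v=8: → [6,32); WM=25
i=22 t=28 v=1: → [6,34); WM=27
i=23 t=25 v=4: → [6,34); WM=27

5 8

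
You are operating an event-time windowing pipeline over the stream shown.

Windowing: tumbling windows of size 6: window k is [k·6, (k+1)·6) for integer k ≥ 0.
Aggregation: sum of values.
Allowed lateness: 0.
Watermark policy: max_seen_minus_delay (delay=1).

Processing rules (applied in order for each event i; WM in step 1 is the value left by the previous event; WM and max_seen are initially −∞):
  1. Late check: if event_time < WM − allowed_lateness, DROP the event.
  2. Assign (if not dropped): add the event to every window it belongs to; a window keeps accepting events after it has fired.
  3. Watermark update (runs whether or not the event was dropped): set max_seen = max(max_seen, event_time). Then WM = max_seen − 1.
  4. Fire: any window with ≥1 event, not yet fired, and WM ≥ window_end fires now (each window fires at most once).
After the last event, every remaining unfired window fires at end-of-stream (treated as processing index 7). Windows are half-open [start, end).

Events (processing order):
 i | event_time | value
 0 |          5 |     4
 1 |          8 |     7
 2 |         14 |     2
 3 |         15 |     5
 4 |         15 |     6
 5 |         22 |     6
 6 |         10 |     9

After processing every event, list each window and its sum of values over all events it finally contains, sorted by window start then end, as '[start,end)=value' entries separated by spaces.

i=0 t=5 v=4: → [0,6); WM=4
i=1 t=8 v=7: → [6,12); WM=7; [0,6) fires=4
i=2 t=14 v=2: → [12,18); WM=13; [6,12) fires=7
i=3 t=15 v=5: → [12,18); WM=14
i=4 t=15 v=6: → [12,18); WM=14
i=5 t=22 v=6: → [18,24); WM=21; [12,18) fires=13
i=6 t=10 v=9: DROP (t<21-0); WM=21

[0,6)=4 [6,12)=7 [12,18)=13 [18,24)=6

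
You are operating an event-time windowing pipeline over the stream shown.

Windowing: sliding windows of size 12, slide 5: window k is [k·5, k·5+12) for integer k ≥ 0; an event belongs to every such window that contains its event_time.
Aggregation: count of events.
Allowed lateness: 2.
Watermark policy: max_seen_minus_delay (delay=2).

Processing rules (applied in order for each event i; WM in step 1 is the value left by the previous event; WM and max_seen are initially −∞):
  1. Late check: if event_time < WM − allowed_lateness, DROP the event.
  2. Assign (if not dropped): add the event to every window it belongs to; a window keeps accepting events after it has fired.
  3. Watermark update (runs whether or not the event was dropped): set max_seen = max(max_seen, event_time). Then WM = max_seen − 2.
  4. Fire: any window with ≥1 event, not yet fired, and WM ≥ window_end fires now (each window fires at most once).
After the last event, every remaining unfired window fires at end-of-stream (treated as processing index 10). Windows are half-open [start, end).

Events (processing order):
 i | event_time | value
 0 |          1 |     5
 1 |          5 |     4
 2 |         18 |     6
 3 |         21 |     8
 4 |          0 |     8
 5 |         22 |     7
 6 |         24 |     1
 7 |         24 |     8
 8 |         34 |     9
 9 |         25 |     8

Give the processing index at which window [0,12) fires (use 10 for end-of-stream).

2

i=0 t=1 v=5: → [0,12); WM=-1
i=1 t=5 v=4: → [5,17),[0,12); WM=3
i=2 t=18 v=6: → [15,27),[10,22); WM=16; [0,12) fires=2
i=3 t=21 v=8: → [20,32),[15,27),[10,22); WM=19; [5,17) fires=1
i=4 t=0 v=8: DROP (t<19-2); WM=19
i=5 t=22 v=7: → [20,32),[15,27); WM=20
i=6 t=24 v=1: → [20,32),[15,27); WM=22; [10,22) fires=2
i=7 t=24 v=8: → [20,32),[15,27); WM=22
i=8 t=34 v=9: → [30,42),[25,37); WM=32; [15,27) fires=5 [20,32) fires=4
i=9 t=25 v=8: DROP (t<32-2); WM=32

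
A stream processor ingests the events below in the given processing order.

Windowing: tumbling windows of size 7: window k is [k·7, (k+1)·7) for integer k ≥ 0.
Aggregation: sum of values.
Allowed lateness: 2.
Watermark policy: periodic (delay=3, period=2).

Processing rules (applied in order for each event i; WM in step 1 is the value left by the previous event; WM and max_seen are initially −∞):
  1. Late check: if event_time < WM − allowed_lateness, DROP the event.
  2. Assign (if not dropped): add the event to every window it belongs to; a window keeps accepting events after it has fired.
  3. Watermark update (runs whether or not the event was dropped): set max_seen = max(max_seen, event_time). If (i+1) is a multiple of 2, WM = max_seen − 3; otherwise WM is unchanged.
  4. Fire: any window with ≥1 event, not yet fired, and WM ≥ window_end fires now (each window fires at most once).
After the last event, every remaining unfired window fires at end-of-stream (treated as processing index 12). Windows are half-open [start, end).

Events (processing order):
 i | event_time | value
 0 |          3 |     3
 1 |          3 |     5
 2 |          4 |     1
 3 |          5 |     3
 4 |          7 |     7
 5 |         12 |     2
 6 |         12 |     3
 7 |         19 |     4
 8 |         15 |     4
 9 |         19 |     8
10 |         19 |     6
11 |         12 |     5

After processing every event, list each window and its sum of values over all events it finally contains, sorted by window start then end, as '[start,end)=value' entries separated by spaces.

i=0 t=3 v=3: → [0,7); WM=−∞
i=1 t=3 v=5: → [0,7); WM=0
i=2 t=4 v=1: → [0,7); WM=0
i=3 t=5 v=3: → [0,7); WM=2
i=4 t=7 v=7: → [7,14); WM=2
i=5 t=12 v=2: → [7,14); WM=9; [0,7) fires=12
i=6 t=12 v=3: → [7,14); WM=9
i=7 t=19 v=4: → [14,21); WM=16; [7,14) fires=12
i=8 t=15 v=4: → [14,21); WM=16
i=9 t=19 v=8: → [14,21); WM=16
i=10 t=19 v=6: → [14,21); WM=16
i=11 t=12 v=5: DROP (t<16-2); WM=16

[0,7)=12 [7,14)=12 [14,21)=22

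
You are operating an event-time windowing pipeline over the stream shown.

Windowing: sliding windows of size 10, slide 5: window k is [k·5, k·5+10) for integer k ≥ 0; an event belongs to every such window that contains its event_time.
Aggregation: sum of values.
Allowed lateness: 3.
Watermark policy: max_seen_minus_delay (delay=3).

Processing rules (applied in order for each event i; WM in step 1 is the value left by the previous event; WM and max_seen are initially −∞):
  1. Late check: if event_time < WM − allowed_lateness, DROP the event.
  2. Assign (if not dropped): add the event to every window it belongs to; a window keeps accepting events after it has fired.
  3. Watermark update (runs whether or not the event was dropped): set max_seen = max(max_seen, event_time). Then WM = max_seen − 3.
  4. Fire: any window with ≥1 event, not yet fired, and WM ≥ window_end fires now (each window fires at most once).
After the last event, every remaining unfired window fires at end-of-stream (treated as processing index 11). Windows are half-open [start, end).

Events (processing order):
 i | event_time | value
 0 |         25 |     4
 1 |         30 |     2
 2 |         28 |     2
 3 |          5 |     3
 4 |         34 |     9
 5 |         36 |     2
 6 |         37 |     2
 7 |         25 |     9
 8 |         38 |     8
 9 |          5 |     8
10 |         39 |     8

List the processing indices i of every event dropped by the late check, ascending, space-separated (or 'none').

i=0 t=25 v=4: → [25,35),[20,30); WM=22
i=1 t=30 v=2: → [30,40),[25,35); WM=27
i=2 t=28 v=2: → [25,35),[20,30); WM=27
i=3 t=5 v=3: DROP (t<27-3); WM=27
i=4 t=34 v=9: → [30,40),[25,35); WM=31; [20,30) fires=6
i=5 t=36 v=2: → [35,45),[30,40); WM=33
i=6 t=37 v=2: → [35,45),[30,40); WM=34
i=7 t=25 v=9: DROP (t<34-3); WM=34
i=8 t=38 v=8: → [35,45),[30,40); WM=35; [25,35) fires=17
i=9 t=5 v=8: DROP (t<35-3); WM=35
i=10 t=39 v=8: → [35,45),[30,40); WM=36

3 7 9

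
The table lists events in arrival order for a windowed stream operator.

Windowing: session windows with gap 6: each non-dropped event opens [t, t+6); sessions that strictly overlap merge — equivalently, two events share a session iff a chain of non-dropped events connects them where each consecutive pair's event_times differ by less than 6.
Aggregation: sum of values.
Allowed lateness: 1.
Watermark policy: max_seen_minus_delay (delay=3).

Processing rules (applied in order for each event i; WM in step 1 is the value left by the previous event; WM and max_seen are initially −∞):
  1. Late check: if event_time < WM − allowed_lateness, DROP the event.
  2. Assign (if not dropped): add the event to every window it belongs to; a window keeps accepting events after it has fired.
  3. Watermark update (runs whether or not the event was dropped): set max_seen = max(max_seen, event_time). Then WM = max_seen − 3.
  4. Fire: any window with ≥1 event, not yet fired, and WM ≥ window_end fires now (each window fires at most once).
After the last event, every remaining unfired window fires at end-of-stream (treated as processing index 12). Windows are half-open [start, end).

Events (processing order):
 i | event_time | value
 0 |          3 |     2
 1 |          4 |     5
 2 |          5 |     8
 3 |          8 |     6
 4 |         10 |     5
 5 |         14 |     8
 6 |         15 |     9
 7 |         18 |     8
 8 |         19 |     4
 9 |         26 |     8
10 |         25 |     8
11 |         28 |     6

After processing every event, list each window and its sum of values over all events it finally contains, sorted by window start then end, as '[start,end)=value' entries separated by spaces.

i=0 t=3 v=2: → [3,9); WM=0
i=1 t=4 v=5: → [3,10); WM=1
i=2 t=5 v=8: → [3,11); WM=2
i=3 t=8 v=6: → [3,14); WM=5
i=4 t=10 v=5: → [3,16); WM=7
i=5 t=14 v=8: → [3,20); WM=11
i=6 t=15 v=9: → [3,21); WM=12
i=7 t=18 v=8: → [3,24); WM=15
i=8 t=19 v=4: → [3,25); WM=16
i=9 t=26 v=8: → [26,32); WM=23
i=10 t=25 v=8: → [25,32); WM=23
i=11 t=28 v=6: → [25,34); WM=25

[3,25)=55 [25,34)=22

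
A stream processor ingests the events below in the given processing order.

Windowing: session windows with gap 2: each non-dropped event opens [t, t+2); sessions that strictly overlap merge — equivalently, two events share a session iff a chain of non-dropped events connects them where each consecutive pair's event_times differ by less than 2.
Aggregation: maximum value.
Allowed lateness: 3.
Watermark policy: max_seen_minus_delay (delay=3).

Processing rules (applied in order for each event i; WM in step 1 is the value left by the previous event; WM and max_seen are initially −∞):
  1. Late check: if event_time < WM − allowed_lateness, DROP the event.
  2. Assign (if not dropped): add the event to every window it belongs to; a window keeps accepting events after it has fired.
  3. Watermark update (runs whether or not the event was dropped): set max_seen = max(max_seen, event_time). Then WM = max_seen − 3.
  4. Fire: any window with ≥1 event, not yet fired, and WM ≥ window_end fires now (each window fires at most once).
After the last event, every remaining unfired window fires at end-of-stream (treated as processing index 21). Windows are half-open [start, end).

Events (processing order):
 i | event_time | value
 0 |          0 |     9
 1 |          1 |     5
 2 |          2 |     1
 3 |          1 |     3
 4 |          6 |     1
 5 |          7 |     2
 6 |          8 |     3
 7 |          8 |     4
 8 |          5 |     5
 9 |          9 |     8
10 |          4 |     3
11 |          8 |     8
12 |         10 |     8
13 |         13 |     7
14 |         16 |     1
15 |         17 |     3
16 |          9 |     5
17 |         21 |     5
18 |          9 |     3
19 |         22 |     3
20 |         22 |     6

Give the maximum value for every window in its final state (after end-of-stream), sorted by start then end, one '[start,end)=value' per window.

[0,4)=9 [4,12)=8 [13,15)=7 [16,19)=3 [21,24)=6

i=0 t=0 v=9: → [0,2); WM=-3
i=1 t=1 v=5: → [0,3); WM=-2
i=2 t=2 v=1: → [0,4); WM=-1
i=3 t=1 v=3: → [0,4); WM=-1
i=4 t=6 v=1: → [6,8); WM=3
i=5 t=7 v=2: → [6,9); WM=4
i=6 t=8 v=3: → [6,10); WM=5
i=7 t=8 v=4: → [6,10); WM=5
i=8 t=5 v=5: → [5,10); WM=5
i=9 t=9 v=8: → [5,11); WM=6
i=10 t=4 v=3: → [4,11); WM=6
i=11 t=8 v=8: → [4,11); WM=6
i=12 t=10 v=8: → [4,12); WM=7
i=13 t=13 v=7: → [13,15); WM=10
i=14 t=16 v=1: → [16,18); WM=13
i=15 t=17 v=3: → [16,19); WM=14
i=16 t=9 v=5: DROP (t<14-3); WM=14
i=17 t=21 v=5: → [21,23); WM=18
i=18 t=9 v=3: DROP (t<18-3); WM=18
i=19 t=22 v=3: → [21,24); WM=19
i=20 t=22 v=6: → [21,24); WM=19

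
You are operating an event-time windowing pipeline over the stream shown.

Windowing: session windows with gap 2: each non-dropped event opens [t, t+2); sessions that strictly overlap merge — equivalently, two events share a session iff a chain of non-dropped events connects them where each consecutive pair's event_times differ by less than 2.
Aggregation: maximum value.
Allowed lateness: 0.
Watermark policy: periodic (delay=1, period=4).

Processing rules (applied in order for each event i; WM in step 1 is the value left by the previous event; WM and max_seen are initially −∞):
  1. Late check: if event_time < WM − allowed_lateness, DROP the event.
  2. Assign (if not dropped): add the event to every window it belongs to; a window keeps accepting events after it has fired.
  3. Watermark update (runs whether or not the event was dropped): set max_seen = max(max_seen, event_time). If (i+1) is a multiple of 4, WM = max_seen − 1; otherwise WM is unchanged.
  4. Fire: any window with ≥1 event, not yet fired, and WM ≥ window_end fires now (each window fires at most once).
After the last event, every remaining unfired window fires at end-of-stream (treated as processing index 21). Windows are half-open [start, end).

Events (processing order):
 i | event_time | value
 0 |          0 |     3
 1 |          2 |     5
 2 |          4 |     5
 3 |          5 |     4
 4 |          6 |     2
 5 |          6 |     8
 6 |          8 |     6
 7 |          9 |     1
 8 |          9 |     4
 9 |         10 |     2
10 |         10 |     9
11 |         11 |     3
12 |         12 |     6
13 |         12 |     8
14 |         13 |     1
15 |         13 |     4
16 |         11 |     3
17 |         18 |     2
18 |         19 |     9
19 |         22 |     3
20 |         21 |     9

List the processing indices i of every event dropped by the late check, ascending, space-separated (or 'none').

16

i=0 t=0 v=3: → [0,2); WM=−∞
i=1 t=2 v=5: → [2,4); WM=−∞
i=2 t=4 v=5: → [4,6); WM=−∞
i=3 t=5 v=4: → [4,7); WM=4
i=4 t=6 v=2: → [4,8); WM=4
i=5 t=6 v=8: → [4,8); WM=4
i=6 t=8 v=6: → [8,10); WM=4
i=7 t=9 v=1: → [8,11); WM=8
i=8 t=9 v=4: → [8,11); WM=8
i=9 t=10 v=2: → [8,12); WM=8
i=10 t=10 v=9: → [8,12); WM=8
i=11 t=11 v=3: → [8,13); WM=10
i=12 t=12 v=6: → [8,14); WM=10
i=13 t=12 v=8: → [8,14); WM=10
i=14 t=13 v=1: → [8,15); WM=10
i=15 t=13 v=4: → [8,15); WM=12
i=16 t=11 v=3: DROP (t<12-0); WM=12
i=17 t=18 v=2: → [18,20); WM=12
i=18 t=19 v=9: → [18,21); WM=12
i=19 t=22 v=3: → [22,24); WM=21
i=20 t=21 v=9: → [21,24); WM=21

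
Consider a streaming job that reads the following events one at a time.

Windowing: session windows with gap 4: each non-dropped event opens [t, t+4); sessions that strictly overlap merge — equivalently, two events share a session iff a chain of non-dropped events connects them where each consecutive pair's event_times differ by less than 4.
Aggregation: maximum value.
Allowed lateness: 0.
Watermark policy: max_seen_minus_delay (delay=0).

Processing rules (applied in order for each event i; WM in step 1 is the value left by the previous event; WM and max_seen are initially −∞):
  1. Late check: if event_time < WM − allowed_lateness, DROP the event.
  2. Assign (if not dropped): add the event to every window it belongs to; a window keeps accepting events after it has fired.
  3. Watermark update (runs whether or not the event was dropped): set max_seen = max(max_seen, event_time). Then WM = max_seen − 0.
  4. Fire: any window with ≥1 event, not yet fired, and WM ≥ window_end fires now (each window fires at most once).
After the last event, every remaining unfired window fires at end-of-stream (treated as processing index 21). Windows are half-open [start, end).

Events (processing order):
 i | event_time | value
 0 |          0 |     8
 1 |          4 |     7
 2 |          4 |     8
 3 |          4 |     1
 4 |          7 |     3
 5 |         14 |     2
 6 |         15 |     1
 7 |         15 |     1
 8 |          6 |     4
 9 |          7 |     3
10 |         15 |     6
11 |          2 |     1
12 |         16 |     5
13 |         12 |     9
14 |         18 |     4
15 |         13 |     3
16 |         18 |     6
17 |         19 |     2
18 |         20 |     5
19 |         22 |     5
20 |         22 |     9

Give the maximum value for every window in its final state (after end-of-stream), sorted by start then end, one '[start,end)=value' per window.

[0,4)=8 [4,11)=8 [14,26)=9

i=0 t=0 v=8: → [0,4); WM=0
i=1 t=4 v=7: → [4,8); WM=4
i=2 t=4 v=8: → [4,8); WM=4
i=3 t=4 v=1: → [4,8); WM=4
i=4 t=7 v=3: → [4,11); WM=7
i=5 t=14 v=2: → [14,18); WM=14
i=6 t=15 v=1: → [14,19); WM=15
i=7 t=15 v=1: → [14,19); WM=15
i=8 t=6 v=4: DROP (t<15-0); WM=15
i=9 t=7 v=3: DROP (t<15-0); WM=15
i=10 t=15 v=6: → [14,19); WM=15
i=11 t=2 v=1: DROP (t<15-0); WM=15
i=12 t=16 v=5: → [14,20); WM=16
i=13 t=12 v=9: DROP (t<16-0); WM=16
i=14 t=18 v=4: → [14,22); WM=18
i=15 t=13 v=3: DROP (t<18-0); WM=18
i=16 t=18 v=6: → [14,22); WM=18
i=17 t=19 v=2: → [14,23); WM=19
i=18 t=20 v=5: → [14,24); WM=20
i=19 t=22 v=5: → [14,26); WM=22
i=20 t=22 v=9: → [14,26); WM=22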